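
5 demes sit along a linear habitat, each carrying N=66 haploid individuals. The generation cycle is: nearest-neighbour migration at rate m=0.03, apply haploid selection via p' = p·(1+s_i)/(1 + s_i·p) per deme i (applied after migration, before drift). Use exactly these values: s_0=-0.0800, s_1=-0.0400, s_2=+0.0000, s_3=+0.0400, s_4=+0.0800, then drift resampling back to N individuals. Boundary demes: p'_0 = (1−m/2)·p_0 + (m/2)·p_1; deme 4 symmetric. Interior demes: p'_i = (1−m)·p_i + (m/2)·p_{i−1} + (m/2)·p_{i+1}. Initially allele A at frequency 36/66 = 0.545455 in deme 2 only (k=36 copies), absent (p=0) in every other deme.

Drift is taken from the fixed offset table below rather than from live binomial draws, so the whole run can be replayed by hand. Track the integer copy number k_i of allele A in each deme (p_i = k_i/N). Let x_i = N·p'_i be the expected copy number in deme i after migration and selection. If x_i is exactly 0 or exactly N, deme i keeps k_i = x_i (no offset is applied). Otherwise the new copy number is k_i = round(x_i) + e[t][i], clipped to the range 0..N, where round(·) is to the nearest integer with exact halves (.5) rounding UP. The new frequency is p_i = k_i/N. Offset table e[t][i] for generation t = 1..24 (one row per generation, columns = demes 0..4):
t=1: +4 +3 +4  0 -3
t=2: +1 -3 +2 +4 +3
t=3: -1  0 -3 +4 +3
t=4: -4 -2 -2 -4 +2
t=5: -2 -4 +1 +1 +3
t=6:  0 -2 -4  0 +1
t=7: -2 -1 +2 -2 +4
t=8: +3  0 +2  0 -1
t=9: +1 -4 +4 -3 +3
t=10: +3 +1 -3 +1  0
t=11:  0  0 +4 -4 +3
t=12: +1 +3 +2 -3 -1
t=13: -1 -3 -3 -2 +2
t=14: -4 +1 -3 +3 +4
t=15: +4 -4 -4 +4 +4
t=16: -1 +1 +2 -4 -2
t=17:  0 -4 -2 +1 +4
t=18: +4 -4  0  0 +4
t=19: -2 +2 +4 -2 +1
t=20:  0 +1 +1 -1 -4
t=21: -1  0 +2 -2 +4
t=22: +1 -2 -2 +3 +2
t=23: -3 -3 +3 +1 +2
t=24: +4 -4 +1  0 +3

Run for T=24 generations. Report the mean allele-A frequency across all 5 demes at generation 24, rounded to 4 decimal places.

t=0: k=[0 0 36 0 0]
t=1: x=[0.0000 0.5186 34.9200 0.5614 0.0000] k=[0 4 39 1 0]
t=2: x=[0.0552 4.2980 37.9050 1.6157 0.0162] k=[1 1 40 6 3]
t=3: x=[0.9211 1.5231 38.9050 6.6974 3.2765] k=[0 2 36 11 6]
t=4: x=[0.0276 2.3844 35.1150 11.6721 6.5130] k=[0 0 33 8 9]
t=5: x=[0.0000 0.4753 32.1300 8.6815 9.5993] k=[0 0 33 10 13]
t=6: x=[0.0000 0.4753 32.1600 10.7380 13.7751] k=[0 0 28 11 15]
t=7: x=[0.0000 0.4033 27.3250 11.6875 15.8482] k=[0 0 29 10 20]
t=8: x=[0.0000 0.4177 28.2800 10.7842 20.9343] k=[0 0 30 11 20]
t=9: x=[0.0000 0.4321 29.2650 11.7952 20.9498] k=[0 0 33 9 24]
t=10: x=[0.0000 0.4753 32.1450 9.9108 24.9578] k=[0 1 29 11 25]
t=11: x=[0.0138 1.3499 28.3100 11.8567 25.9922] k=[0 1 32 8 29]
t=12: x=[0.0138 1.3932 31.1750 8.9748 29.9388] k=[1 4 33 6 29]
t=13: x=[0.9626 4.2256 32.1600 6.9914 29.9086] k=[0 1 29 5 32]
t=14: x=[0.0138 1.3499 28.2200 5.9747 32.8640] k=[0 2 25 9 37]
t=15: x=[0.0276 2.2255 24.4150 9.9879 37.8291] k=[4 0 20 14 42]
t=16: x=[3.6422 0.3457 19.6100 14.9589 42.7517] k=[3 1 22 11 41]
t=17: x=[2.7423 1.2923 21.5200 11.9952 41.7423] k=[3 0 20 13 46]
t=18: x=[2.7284 0.3313 19.5950 14.0284 46.5764] k=[7 0 20 14 51]
t=19: x=[6.3969 0.3889 19.6100 15.0968 51.3413] k=[4 2 24 13 52]
t=20: x=[3.6701 2.2688 23.5050 14.1818 52.2706] k=[4 3 25 13 48]
t=21: x=[3.6840 3.2177 24.4900 14.1358 48.4830] k=[3 3 26 12 52]
t=22: x=[2.7701 3.2177 25.4450 13.2198 52.2563] k=[4 1 23 16 54]
t=23: x=[3.6561 1.3211 22.5650 17.1685 54.1946] k=[1 0 26 18 56]
t=24: x=[0.9073 0.3889 25.4900 19.2199 56.0955] k=[5 0 26 19 59]

0.3303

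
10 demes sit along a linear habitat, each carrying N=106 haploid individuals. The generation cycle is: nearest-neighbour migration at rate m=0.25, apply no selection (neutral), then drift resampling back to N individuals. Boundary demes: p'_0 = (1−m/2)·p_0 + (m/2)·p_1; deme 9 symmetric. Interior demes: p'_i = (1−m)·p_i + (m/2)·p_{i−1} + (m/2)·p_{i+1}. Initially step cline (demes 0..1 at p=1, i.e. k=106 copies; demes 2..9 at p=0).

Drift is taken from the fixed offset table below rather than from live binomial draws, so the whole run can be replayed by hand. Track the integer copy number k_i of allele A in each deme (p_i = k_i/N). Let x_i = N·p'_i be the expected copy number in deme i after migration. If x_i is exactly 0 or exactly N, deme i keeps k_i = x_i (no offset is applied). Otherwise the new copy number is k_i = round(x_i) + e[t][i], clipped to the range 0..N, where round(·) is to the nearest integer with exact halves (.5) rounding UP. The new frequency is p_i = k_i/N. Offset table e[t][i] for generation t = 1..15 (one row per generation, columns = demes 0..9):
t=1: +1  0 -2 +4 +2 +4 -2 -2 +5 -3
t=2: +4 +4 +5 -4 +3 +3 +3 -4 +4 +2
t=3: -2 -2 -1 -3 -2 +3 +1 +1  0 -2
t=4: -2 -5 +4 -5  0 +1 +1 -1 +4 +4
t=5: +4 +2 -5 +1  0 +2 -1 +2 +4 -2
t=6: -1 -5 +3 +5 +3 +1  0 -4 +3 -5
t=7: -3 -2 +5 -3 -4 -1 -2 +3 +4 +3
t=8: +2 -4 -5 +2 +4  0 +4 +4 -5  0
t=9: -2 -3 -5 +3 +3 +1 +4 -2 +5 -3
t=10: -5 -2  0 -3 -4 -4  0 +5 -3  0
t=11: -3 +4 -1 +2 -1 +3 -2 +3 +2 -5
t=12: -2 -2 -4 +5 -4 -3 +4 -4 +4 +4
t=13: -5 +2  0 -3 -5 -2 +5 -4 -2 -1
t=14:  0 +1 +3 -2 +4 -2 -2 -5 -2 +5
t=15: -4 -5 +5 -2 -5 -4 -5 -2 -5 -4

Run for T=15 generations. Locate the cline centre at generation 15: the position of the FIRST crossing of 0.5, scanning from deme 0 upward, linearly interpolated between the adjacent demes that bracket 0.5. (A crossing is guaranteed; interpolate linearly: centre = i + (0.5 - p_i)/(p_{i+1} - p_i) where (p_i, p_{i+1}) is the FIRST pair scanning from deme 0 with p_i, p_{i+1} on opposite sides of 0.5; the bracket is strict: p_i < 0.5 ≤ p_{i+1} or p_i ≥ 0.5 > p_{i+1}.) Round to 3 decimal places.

t=0: k=[106 106 0 0 0 0 0 0 0 0]
t=1: x=[106.0000 92.7500 13.2500 0.0000 0.0000 0.0000 0.0000 0.0000 0.0000 0.0000] k=[106 93 11 0 0 0 0 0 0 0]
t=2: x=[104.3750 84.3750 19.8750 1.3750 0.0000 0.0000 0.0000 0.0000 0.0000 0.0000] k=[106 88 25 0 0 0 0 0 0 0]
t=3: x=[103.7500 82.3750 29.7500 3.1250 0.0000 0.0000 0.0000 0.0000 0.0000 0.0000] k=[102 80 29 0 0 0 0 0 0 0]
t=4: x=[99.2500 76.3750 31.7500 3.6250 0.0000 0.0000 0.0000 0.0000 0.0000 0.0000] k=[97 71 36 0 0 0 0 0 0 0]
t=5: x=[93.7500 69.8750 35.8750 4.5000 0.0000 0.0000 0.0000 0.0000 0.0000 0.0000] k=[98 72 31 6 0 0 0 0 0 0]
t=6: x=[94.7500 70.1250 33.0000 8.3750 0.7500 0.0000 0.0000 0.0000 0.0000 0.0000] k=[94 65 36 13 4 0 0 0 0 0]
t=7: x=[90.3750 65.0000 36.7500 14.7500 4.6250 0.5000 0.0000 0.0000 0.0000 0.0000] k=[87 63 42 12 1 0 0 0 0 0]
t=8: x=[84.0000 63.3750 40.8750 14.3750 2.2500 0.1250 0.0000 0.0000 0.0000 0.0000] k=[86 59 36 16 6 0 0 0 0 0]
t=9: x=[82.6250 59.5000 36.3750 17.2500 6.5000 0.7500 0.0000 0.0000 0.0000 0.0000] k=[81 57 31 20 10 2 0 0 0 0]
t=10: x=[78.0000 56.7500 32.8750 20.1250 10.2500 2.7500 0.2500 0.0000 0.0000 0.0000] k=[73 55 33 17 6 0 0 0 0 0]
t=11: x=[70.7500 54.5000 33.7500 17.6250 6.6250 0.7500 0.0000 0.0000 0.0000 0.0000] k=[68 59 33 20 6 4 0 0 0 0]
t=12: x=[66.8750 56.8750 34.6250 19.8750 7.5000 3.7500 0.5000 0.0000 0.0000 0.0000] k=[65 55 31 25 4 1 5 0 0 0]
t=13: x=[63.7500 53.2500 33.2500 23.1250 6.2500 1.8750 3.8750 0.6250 0.0000 0.0000] k=[59 55 33 20 1 0 9 0 0 0]
t=14: x=[58.5000 52.7500 34.1250 19.2500 3.2500 1.2500 6.7500 1.1250 0.0000 0.0000] k=[59 54 37 17 7 0 5 0 0 0]
t=15: x=[58.3750 52.5000 36.6250 18.2500 7.3750 1.5000 3.7500 0.6250 0.0000 0.0000] k=[54 48 42 16 2 0 0 0 0 0]

0.167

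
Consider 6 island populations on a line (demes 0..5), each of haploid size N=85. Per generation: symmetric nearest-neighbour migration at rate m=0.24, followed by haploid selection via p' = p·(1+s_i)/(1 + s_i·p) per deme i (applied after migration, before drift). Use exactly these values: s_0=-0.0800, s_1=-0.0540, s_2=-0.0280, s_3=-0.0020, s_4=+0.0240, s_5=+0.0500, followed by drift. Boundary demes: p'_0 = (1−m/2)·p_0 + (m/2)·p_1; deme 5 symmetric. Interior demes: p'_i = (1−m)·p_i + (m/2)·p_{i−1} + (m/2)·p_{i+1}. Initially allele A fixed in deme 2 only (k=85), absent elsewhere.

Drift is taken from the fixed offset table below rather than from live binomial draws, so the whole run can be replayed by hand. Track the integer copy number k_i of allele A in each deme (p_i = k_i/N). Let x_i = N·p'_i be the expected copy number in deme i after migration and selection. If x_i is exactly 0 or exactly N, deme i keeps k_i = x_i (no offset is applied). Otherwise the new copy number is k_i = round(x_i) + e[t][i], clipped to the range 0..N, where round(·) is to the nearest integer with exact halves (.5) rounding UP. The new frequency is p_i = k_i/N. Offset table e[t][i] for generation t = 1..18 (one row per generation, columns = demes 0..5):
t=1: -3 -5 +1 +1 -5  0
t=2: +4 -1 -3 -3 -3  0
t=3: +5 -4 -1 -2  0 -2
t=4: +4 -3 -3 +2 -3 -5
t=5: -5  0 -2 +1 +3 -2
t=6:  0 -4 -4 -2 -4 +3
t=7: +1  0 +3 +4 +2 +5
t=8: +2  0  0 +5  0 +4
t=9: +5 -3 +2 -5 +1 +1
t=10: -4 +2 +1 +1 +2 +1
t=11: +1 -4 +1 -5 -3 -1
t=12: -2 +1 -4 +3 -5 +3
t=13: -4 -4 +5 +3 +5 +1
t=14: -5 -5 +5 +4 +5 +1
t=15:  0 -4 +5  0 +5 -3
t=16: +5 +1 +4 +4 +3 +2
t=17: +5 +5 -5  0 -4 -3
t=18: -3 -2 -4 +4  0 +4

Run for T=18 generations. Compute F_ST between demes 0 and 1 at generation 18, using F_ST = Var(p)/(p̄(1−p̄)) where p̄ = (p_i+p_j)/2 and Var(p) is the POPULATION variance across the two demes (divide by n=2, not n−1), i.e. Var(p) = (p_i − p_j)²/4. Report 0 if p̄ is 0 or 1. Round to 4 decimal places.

t=0: k=[0 0 85 0 0 0]
t=1: x=[0.0000 9.7121 64.1564 10.1820 0.0000 0.0000] k=[0 5 65 11 0 0]
t=2: x=[0.5523 11.0551 50.7408 16.1338 1.3512 0.0000] k=[5 10 48 13 0 0]
t=3: x=[5.1793 13.3243 38.6408 15.6145 1.5967 0.0000] k=[10 9 38 14 2 0]
t=4: x=[9.1749 12.0158 31.0780 15.4147 3.2738 0.2520] k=[13 9 28 17 0 0]
t=5: x=[11.6557 11.2087 23.9090 16.2537 2.0878 0.0000] k=[7 11 22 17 5 0]
t=6: x=[6.9304 11.2855 19.6477 16.1338 5.9703 0.6298] k=[7 7 16 14 2 4]
t=7: x=[6.4827 7.6831 14.3383 12.7782 3.7644 3.9393] k=[7 8 17 17 6 9]
t=8: x=[6.5946 8.5247 15.5558 15.6544 7.8473 9.0261] k=[9 9 16 21 8 13]
t=9: x=[8.3507 9.3672 15.3987 18.8107 10.3741 12.9257] k=[13 6 17 14 11 14]
t=10: x=[11.3167 7.7596 14.9666 13.9766 11.9617 14.2080] k=[7 10 16 15 14 15]
t=11: x=[6.8184 9.8655 14.8095 14.9753 14.5234 15.4884] k=[8 6 16 10 12 14]
t=12: x=[7.1917 7.0717 13.7495 10.9409 12.2465 14.3320] k=[5 8 10 14 7 17]
t=13: x=[4.9562 7.4920 9.9870 12.6584 9.2334 16.4372] k=[1 3 15 16 14 17]
t=14: x=[1.1421 3.9838 13.3572 15.6145 14.8890 17.3026] k=[0 0 18 20 20 18]
t=15: x=[0.0000 2.0462 15.7130 19.7297 20.1220 18.9487] k=[0 0 21 20 25 16]
t=16: x=[0.0000 2.3877 17.9545 20.6886 23.7235 17.7556] k=[0 3 22 25 27 20]
t=17: x=[0.3313 4.6689 19.6477 24.8448 26.3492 21.6170] k=[5 10 15 25 22 19]
t=18: x=[5.1793 9.5205 15.2415 23.4060 22.3889 20.0991] k=[2 8 11 27 22 24]

0.0225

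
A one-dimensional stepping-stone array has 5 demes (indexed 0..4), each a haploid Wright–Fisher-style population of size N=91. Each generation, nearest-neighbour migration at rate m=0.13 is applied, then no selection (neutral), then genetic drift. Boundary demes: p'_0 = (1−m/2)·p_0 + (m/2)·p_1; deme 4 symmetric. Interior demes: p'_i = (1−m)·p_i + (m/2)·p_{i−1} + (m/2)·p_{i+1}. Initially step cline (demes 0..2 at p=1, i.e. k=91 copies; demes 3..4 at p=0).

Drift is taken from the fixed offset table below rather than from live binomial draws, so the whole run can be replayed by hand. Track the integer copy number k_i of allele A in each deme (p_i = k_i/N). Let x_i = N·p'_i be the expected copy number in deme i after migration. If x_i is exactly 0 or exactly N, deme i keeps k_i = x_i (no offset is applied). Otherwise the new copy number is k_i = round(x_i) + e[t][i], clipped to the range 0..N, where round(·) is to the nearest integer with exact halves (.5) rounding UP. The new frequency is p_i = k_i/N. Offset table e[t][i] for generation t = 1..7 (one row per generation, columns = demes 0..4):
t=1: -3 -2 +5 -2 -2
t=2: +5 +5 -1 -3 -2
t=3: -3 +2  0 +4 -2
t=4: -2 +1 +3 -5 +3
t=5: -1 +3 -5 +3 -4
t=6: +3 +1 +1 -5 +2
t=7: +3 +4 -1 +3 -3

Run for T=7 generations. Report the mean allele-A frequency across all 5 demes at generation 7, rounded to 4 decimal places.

0.6000

t=0: k=[91 91 91 0 0]
t=1: x=[91.0000 91.0000 85.0850 5.9150 0.0000] k=[91 91 90 4 0]
t=2: x=[91.0000 90.9350 84.4750 9.3300 0.2600] k=[91 91 83 6 0]
t=3: x=[91.0000 90.4800 78.5150 10.6150 0.3900] k=[91 91 79 15 0]
t=4: x=[91.0000 90.2200 75.6200 18.1850 0.9750] k=[91 91 79 13 4]
t=5: x=[91.0000 90.2200 75.4900 16.7050 4.5850] k=[91 91 70 20 1]
t=6: x=[91.0000 89.6350 68.1150 22.0150 2.2350] k=[91 91 69 17 4]
t=7: x=[91.0000 89.5700 67.0500 19.5350 4.8450] k=[91 91 66 23 2]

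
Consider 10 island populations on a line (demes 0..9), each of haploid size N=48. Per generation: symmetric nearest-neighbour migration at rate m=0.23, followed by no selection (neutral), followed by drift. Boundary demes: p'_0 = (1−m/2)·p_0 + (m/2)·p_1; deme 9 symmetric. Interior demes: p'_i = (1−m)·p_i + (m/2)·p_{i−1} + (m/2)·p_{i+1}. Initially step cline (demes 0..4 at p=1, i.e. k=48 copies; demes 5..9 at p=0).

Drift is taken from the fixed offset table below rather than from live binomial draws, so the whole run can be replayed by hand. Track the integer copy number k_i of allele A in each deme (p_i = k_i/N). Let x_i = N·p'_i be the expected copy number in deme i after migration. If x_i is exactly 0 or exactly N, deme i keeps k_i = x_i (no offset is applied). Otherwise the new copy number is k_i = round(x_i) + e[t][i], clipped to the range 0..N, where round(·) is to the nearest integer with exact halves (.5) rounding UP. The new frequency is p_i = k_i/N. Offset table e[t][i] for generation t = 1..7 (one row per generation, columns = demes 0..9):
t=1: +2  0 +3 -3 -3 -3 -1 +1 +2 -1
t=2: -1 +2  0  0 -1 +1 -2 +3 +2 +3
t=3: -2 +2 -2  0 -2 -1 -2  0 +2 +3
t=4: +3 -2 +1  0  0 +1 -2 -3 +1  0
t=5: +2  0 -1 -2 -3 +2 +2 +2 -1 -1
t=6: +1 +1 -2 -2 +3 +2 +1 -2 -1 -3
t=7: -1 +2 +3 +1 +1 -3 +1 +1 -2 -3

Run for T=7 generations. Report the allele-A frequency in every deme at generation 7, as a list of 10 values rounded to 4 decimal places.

[0.9792, 1.0000, 0.9583, 0.8125, 0.6250, 0.2708, 0.1458, 0.0417, 0.0000, 0.0000]

t=0: k=[48 48 48 48 48 0 0 0 0 0]
t=1: x=[48.0000 48.0000 48.0000 48.0000 42.4800 5.5200 0.0000 0.0000 0.0000 0.0000] k=[48 48 48 48 39 3 0 0 0 0]
t=2: x=[48.0000 48.0000 48.0000 46.9650 35.8950 6.7950 0.3450 0.0000 0.0000 0.0000] k=[48 48 48 47 35 8 0 0 0 0]
t=3: x=[48.0000 48.0000 47.8850 45.7350 33.2750 10.1850 0.9200 0.0000 0.0000 0.0000] k=[48 48 46 46 31 9 0 0 0 0]
t=4: x=[48.0000 47.7700 46.2300 44.2750 30.1950 10.4950 1.0350 0.0000 0.0000 0.0000] k=[48 46 47 44 30 11 0 0 0 0]
t=5: x=[47.7700 46.3450 46.5400 42.7350 29.4250 11.9200 1.2650 0.0000 0.0000 0.0000] k=[48 46 46 41 26 14 3 0 0 0]
t=6: x=[47.7700 46.2300 45.4250 39.8500 26.3450 14.1150 3.9200 0.3450 0.0000 0.0000] k=[48 47 43 38 29 16 5 0 0 0]
t=7: x=[47.8850 46.6550 42.8850 37.5400 28.5400 16.2300 5.6900 0.5750 0.0000 0.0000] k=[47 48 46 39 30 13 7 2 0 0]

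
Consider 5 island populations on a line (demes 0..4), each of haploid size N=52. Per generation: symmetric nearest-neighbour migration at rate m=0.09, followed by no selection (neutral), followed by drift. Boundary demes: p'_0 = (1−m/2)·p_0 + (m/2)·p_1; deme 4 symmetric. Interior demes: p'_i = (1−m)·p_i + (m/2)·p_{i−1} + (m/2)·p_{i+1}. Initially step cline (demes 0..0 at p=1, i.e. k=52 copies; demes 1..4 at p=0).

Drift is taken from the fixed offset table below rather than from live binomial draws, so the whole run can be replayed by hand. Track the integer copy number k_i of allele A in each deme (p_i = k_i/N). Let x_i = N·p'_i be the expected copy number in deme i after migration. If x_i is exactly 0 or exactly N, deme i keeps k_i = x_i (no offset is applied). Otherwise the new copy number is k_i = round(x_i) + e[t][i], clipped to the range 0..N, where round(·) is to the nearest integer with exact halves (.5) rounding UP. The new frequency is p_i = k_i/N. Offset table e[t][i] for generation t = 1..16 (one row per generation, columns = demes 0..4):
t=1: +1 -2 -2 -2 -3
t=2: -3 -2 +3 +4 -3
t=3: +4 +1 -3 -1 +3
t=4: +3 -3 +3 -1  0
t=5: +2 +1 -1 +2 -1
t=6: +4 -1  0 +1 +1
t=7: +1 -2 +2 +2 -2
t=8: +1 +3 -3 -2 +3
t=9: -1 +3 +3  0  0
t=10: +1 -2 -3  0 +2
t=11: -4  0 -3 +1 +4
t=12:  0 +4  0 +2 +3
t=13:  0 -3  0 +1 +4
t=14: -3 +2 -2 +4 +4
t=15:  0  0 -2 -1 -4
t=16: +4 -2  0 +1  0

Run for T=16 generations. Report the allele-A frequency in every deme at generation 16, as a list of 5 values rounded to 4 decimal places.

t=0: k=[52 0 0 0 0]
t=1: x=[49.6600 2.3400 0.0000 0.0000 0.0000] k=[51 0 0 0 0]
t=2: x=[48.7050 2.2950 0.0000 0.0000 0.0000] k=[46 0 0 0 0]
t=3: x=[43.9300 2.0700 0.0000 0.0000 0.0000] k=[48 3 0 0 0]
t=4: x=[45.9750 4.8900 0.1350 0.0000 0.0000] k=[49 2 3 0 0]
t=5: x=[46.8850 4.1600 2.8200 0.1350 0.0000] k=[49 5 2 2 0]
t=6: x=[47.0200 6.8450 2.1350 1.9100 0.0900] k=[51 6 2 3 1]
t=7: x=[48.9750 7.8450 2.2250 2.8650 1.0900] k=[50 6 4 5 0]
t=8: x=[48.0200 7.8900 4.1350 4.7300 0.2250] k=[49 11 1 3 3]
t=9: x=[47.2900 12.2600 1.5400 2.9100 3.0000] k=[46 15 5 3 3]
t=10: x=[44.6050 15.9450 5.3600 3.0900 3.0000] k=[46 14 2 3 5]
t=11: x=[44.5600 14.9000 2.5850 3.0450 4.9100] k=[41 15 0 4 9]
t=12: x=[39.8300 15.4950 0.8550 4.0450 8.7750] k=[40 19 1 6 12]
t=13: x=[39.0550 19.1350 2.0350 6.0450 11.7300] k=[39 16 2 7 16]
t=14: x=[37.9650 16.4050 2.8550 7.1800 15.5950] k=[35 18 1 11 20]
t=15: x=[34.2350 18.0000 2.2150 10.9550 19.5950] k=[34 18 0 10 16]
t=16: x=[33.2800 17.9100 1.2600 9.8200 15.7300] k=[37 16 1 11 16]

[0.7115, 0.3077, 0.0192, 0.2115, 0.3077]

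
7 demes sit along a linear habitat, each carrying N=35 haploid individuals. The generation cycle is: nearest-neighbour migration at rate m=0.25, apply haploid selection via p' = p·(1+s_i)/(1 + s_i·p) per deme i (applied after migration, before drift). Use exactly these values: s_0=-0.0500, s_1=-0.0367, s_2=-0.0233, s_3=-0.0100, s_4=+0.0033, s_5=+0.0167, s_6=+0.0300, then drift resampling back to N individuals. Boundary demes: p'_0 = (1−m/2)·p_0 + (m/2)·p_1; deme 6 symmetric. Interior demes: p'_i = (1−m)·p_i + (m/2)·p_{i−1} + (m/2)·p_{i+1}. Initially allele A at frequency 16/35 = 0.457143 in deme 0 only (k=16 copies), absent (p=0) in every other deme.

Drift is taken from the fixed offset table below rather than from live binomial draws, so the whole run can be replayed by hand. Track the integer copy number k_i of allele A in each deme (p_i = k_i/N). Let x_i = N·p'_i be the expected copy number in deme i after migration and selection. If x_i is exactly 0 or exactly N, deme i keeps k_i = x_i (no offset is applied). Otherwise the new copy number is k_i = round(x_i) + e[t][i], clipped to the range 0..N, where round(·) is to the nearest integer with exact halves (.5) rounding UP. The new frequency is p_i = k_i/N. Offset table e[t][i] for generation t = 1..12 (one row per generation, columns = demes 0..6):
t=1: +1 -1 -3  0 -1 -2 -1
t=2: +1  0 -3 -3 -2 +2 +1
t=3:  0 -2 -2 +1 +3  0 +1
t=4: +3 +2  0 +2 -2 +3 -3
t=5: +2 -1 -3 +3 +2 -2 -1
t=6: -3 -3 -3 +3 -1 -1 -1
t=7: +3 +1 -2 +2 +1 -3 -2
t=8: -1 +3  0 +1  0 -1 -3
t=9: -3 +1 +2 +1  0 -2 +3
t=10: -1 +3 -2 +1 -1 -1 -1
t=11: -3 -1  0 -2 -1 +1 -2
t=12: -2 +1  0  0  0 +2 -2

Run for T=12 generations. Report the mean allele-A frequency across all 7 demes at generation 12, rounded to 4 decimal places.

t=0: k=[16 0 0 0 0 0 0]
t=1: x=[13.5714 1.9306 0.0000 0.0000 0.0000 0.0000 0.0000] k=[15 1 0 0 0 0 0]
t=2: x=[12.8304 2.5356 0.1221 0.0000 0.0000 0.0000 0.0000] k=[14 3 0 0 0 0 0]
t=3: x=[12.2140 3.8694 0.3664 0.0000 0.0000 0.0000 0.0000] k=[12 2 0 0 0 0 0]
t=4: x=[10.3718 2.8990 0.2442 0.0000 0.0000 0.0000 0.0000] k=[13 5 0 0 0 0 0]
t=5: x=[11.5988 5.2071 0.6107 0.0000 0.0000 0.0000 0.0000] k=[14 4 0 0 0 0 0]
t=6: x=[12.3372 4.5986 0.4885 0.0000 0.0000 0.0000 0.0000] k=[9 2 0 0 0 0 0]
t=7: x=[7.8094 2.5356 0.2442 0.0000 0.0000 0.0000 0.0000] k=[11 4 0 0 0 0 0]
t=8: x=[9.7599 4.2339 0.4885 0.0000 0.0000 0.0000 0.0000] k=[9 7 0 0 0 0 0]
t=9: x=[8.4177 6.1824 0.8551 0.0000 0.0000 0.0000 0.0000] k=[5 7 3 0 0 0 0]
t=10: x=[5.0252 6.0603 3.0586 0.3713 0.0000 0.0000 0.0000] k=[4 9 1 1 0 0 0]
t=11: x=[4.4230 7.1597 1.9560 0.8665 0.1254 0.0000 0.0000] k=[1 6 2 0 0 0 0]
t=12: x=[1.5473 4.7202 2.2009 0.2475 0.0000 0.0000 0.0000] k=[0 6 2 0 0 0 0]

0.0327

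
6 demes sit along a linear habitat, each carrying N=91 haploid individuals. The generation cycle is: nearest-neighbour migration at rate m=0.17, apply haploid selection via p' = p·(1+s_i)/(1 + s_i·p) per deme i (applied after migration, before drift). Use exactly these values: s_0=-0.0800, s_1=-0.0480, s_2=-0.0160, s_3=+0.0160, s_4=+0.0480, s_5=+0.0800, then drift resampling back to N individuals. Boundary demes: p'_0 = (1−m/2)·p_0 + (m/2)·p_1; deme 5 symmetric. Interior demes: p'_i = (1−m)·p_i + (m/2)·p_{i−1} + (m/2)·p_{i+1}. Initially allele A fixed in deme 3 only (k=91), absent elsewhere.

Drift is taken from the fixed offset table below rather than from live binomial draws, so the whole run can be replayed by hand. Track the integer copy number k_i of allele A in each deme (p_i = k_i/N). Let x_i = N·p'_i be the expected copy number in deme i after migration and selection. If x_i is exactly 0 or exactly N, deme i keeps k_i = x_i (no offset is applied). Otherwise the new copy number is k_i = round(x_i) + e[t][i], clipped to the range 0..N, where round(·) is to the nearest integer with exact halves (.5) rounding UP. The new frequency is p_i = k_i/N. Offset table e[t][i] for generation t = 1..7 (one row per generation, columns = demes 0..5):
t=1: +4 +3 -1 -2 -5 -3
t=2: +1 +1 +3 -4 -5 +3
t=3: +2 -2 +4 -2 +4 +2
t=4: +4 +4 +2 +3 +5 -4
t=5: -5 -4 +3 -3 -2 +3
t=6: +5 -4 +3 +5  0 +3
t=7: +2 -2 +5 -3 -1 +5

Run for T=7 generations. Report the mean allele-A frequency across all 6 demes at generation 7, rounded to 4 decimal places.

0.2161

t=0: k=[0 0 0 91 0 0]
t=1: x=[0.0000 0.0000 7.6216 75.7327 8.0733 0.0000] k=[0 0 7 74 3 0]
t=2: x=[0.0000 0.5666 11.9318 62.5811 9.1590 0.2753] k=[0 2 15 59 4 3]
t=3: x=[0.1564 2.7985 17.4068 50.9413 8.9617 3.3228] k=[2 1 21 49 13 5]
t=4: x=[1.7648 2.6552 21.4148 43.9206 15.9885 6.1039] k=[6 7 23 47 21 2]
t=5: x=[5.6283 7.9123 23.3985 43.1100 22.3767 3.8918] k=[1 4 26 40 20 7]
t=6: x=[1.1559 5.3614 25.0263 37.4593 21.3516 8.6915] k=[6 1 28 42 21 12]
t=7: x=[5.1543 3.5484 26.5904 39.3792 22.8120 13.6332] k=[7 2 32 36 22 19]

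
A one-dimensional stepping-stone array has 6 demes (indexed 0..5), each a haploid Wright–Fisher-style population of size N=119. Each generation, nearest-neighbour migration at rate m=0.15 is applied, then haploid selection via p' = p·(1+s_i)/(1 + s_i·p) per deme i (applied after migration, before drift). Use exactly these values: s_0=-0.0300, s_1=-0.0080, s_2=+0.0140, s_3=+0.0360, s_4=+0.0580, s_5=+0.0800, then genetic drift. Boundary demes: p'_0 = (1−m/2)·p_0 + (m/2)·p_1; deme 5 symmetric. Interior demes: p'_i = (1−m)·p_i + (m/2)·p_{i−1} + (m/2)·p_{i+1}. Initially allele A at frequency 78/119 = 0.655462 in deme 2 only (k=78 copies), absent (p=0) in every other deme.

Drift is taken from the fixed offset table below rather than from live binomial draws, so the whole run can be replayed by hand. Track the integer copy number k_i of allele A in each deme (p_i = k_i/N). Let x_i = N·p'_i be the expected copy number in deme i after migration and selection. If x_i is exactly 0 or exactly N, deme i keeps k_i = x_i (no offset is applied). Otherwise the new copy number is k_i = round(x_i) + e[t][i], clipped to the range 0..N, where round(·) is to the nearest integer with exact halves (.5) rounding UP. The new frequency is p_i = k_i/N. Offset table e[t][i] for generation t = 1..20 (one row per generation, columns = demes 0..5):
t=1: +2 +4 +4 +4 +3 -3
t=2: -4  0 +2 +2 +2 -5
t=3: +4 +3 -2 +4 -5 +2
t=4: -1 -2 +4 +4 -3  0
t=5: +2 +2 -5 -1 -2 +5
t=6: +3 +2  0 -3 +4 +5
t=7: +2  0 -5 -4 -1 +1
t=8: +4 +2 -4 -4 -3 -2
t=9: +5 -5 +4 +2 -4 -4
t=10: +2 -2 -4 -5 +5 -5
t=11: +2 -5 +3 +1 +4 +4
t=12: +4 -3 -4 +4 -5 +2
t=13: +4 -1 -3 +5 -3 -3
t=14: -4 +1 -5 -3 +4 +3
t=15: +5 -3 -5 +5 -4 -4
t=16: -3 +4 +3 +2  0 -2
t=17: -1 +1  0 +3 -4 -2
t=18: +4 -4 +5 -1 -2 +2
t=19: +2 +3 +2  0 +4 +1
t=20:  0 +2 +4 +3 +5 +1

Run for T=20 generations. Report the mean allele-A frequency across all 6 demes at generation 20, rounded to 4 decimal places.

0.2073

t=0: k=[0 0 78 0 0 0]
t=1: x=[0.0000 5.8055 66.7079 6.0499 0.0000 0.0000] k=[0 10 71 10 0 0]
t=2: x=[0.7276 13.7272 62.2628 14.2630 0.7932 0.0000] k=[0 14 64 16 3 0]
t=3: x=[1.0188 16.5850 57.0628 19.1874 3.9603 0.2430] k=[5 20 55 23 0 2]
t=4: x=[5.9504 21.3589 50.3785 24.3529 1.9819 1.9955] k=[5 19 54 28 0 2]
t=5: x=[5.8775 20.4387 49.8272 28.6115 2.3779 1.9955] k=[8 22 45 28 0 7]
t=6: x=[8.7986 22.5279 42.3786 27.9237 2.7737 6.9627] k=[12 25 42 25 7 12]
t=7: x=[12.6271 25.1404 39.8175 25.6290 9.1920 12.4576] k=[15 25 35 22 8 13]
t=8: x=[15.3384 24.8418 33.6093 22.5646 9.9261 13.5202] k=[19 27 30 19 7 12]
t=9: x=[19.1064 26.4594 29.2557 19.4947 8.7198 12.4576] k=[24 21 33 21 5 8]
t=10: x=[23.2008 21.9807 31.5211 21.3117 6.7764 8.3533] k=[25 20 28 16 12 3]
t=11: x=[24.0355 20.8366 26.7875 17.1117 12.2300 3.9592] k=[26 16 30 18 16 8]
t=12: x=[24.6494 17.6788 28.3491 19.3154 16.3281 9.2346] k=[29 15 24 23 11 11]
t=13: x=[27.3039 16.6099 23.5112 22.8202 12.5176 11.7928] k=[31 16 21 28 10 9]
t=14: x=[29.1987 17.3804 21.3929 26.8533 11.8638 9.7416] k=[25 18 16 24 16 13]
t=15: x=[23.8881 18.2505 16.9511 23.4590 17.1876 14.1571] k=[29 15 12 28 13 10]
t=16: x=[27.3039 15.7151 13.5915 26.3943 14.6072 10.9676] k=[24 20 17 28 15 9]
t=17: x=[23.1272 19.9413 18.2639 26.9298 16.3021 10.1416] k=[22 21 18 30 12 8]
t=18: x=[21.3855 20.7122 19.3492 28.5097 13.7196 8.9143] k=[25 17 24 28 12 11]
t=19: x=[23.8145 18.0019 24.0406 27.2357 13.7980 11.8726] k=[26 21 26 27 18 13]
t=20: x=[25.0179 21.6076 25.9812 26.9807 19.1902 14.3163] k=[25 24 30 30 24 15]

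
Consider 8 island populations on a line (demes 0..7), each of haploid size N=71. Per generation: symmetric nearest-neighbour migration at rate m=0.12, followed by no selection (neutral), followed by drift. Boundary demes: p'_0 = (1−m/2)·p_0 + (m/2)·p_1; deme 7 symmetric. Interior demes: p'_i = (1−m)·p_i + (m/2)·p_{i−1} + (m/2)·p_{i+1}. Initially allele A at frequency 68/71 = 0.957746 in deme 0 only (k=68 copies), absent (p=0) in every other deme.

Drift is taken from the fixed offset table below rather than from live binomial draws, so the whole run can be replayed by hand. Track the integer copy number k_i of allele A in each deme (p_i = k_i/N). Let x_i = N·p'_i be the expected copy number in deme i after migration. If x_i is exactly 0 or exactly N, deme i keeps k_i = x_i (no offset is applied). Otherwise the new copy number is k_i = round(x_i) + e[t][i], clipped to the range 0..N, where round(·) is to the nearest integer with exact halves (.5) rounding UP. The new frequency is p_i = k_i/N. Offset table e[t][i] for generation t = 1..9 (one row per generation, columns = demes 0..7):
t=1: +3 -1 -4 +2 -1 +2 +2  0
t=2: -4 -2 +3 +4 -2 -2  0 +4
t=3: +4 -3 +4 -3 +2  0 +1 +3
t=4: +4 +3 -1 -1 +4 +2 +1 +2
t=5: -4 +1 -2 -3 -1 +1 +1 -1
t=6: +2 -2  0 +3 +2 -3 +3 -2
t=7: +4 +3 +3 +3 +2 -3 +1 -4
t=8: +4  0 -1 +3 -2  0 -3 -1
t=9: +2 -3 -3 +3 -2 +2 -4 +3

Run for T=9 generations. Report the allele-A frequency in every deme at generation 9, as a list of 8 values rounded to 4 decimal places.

t=0: k=[68 0 0 0 0 0 0 0]
t=1: x=[63.9200 4.0800 0.0000 0.0000 0.0000 0.0000 0.0000 0.0000] k=[67 3 0 0 0 0 0 0]
t=2: x=[63.1600 6.6600 0.1800 0.0000 0.0000 0.0000 0.0000 0.0000] k=[59 5 3 0 0 0 0 0]
t=3: x=[55.7600 8.1200 2.9400 0.1800 0.0000 0.0000 0.0000 0.0000] k=[60 5 7 0 0 0 0 0]
t=4: x=[56.7000 8.4200 6.4600 0.4200 0.0000 0.0000 0.0000 0.0000] k=[61 11 5 0 0 0 0 0]
t=5: x=[58.0000 13.6400 5.0600 0.3000 0.0000 0.0000 0.0000 0.0000] k=[54 15 3 0 0 0 0 0]
t=6: x=[51.6600 16.6200 3.5400 0.1800 0.0000 0.0000 0.0000 0.0000] k=[54 15 4 3 0 0 0 0]
t=7: x=[51.6600 16.6800 4.6000 2.8800 0.1800 0.0000 0.0000 0.0000] k=[56 20 8 6 2 0 0 0]
t=8: x=[53.8400 21.4400 8.6000 5.8800 2.1200 0.1200 0.0000 0.0000] k=[58 21 8 9 0 0 0 0]
t=9: x=[55.7800 22.4400 8.8400 8.4000 0.5400 0.0000 0.0000 0.0000] k=[58 19 6 11 0 0 0 0]

[0.8169, 0.2676, 0.0845, 0.1549, 0.0000, 0.0000, 0.0000, 0.0000]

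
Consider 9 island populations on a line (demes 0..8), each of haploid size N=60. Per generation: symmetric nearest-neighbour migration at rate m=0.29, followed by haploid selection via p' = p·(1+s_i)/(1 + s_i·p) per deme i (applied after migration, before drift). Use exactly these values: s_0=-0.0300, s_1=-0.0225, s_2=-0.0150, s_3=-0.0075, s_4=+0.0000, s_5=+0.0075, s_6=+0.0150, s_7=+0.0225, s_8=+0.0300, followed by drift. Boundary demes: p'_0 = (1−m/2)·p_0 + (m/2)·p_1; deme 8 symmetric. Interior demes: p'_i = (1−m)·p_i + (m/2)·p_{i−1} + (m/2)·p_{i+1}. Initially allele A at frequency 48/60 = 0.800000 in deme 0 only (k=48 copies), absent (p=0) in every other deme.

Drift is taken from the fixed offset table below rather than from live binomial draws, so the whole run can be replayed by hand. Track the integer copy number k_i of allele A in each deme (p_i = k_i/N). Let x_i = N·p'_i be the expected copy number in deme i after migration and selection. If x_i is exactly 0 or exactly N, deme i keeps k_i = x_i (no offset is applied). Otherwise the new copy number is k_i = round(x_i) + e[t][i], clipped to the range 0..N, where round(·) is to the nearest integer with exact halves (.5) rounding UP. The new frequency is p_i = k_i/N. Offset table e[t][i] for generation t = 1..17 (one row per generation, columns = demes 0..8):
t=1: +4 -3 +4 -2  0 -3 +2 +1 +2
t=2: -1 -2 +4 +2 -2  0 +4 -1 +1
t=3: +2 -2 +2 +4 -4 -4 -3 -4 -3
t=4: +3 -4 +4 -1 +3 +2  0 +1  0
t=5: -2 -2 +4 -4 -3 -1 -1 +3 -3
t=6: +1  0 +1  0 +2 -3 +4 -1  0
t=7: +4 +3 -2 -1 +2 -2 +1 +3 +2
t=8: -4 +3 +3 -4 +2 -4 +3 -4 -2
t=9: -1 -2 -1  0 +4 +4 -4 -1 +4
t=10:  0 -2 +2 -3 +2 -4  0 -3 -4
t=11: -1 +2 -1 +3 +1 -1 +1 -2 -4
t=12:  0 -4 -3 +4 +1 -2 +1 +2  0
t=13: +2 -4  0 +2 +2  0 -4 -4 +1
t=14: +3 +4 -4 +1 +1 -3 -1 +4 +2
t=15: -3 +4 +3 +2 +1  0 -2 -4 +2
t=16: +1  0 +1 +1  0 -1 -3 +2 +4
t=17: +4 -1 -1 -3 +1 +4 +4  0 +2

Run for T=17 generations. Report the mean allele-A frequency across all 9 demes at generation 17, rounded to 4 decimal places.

t=0: k=[48 0 0 0 0 0 0 0 0]
t=1: x=[40.6428 6.8212 0.0000 0.0000 0.0000 0.0000 0.0000 0.0000 0.0000] k=[45 4 0 0 0 0 0 0 0]
t=2: x=[38.6379 9.1865 0.5714 0.0000 0.0000 0.0000 0.0000 0.0000 0.0000] k=[38 7 5 0 0 0 0 0 0]
t=3: x=[33.0536 10.9991 4.5017 0.7196 0.0000 0.0000 0.0000 0.0000 0.0000] k=[35 9 7 5 0 0 0 0 0]
t=4: x=[30.7736 12.2566 6.9071 4.5333 0.7250 0.0000 0.0000 0.0000 0.0000] k=[34 8 11 4 4 0 0 0 0]
t=5: x=[29.7731 11.9852 9.4293 4.9805 3.4200 0.5843 0.0000 0.0000 0.0000] k=[28 10 13 1 0 0 0 0 0]
t=6: x=[24.9450 12.8142 10.6916 2.5764 0.1450 0.0000 0.0000 0.0000 0.0000] k=[26 13 12 3 2 0 0 0 0]
t=7: x=[23.6770 14.4884 10.7064 4.1309 1.8550 0.2922 0.0000 0.0000 0.0000] k=[28 17 9 3 4 0 0 0 0]
t=8: x=[25.9555 17.1549 9.1720 3.9869 3.2750 0.5843 0.0000 0.0000 0.0000] k=[22 20 12 0 5 0 0 0 0]
t=9: x=[21.2898 18.8347 11.2809 2.4473 3.5500 0.7304 0.0000 0.0000 0.0000] k=[20 17 10 2 8 5 0 0 0]
t=10: x=[19.1655 16.1500 9.7312 4.0018 6.6950 4.7425 0.7357 0.0000 0.0000] k=[19 14 12 1 9 1 1 0 0]
t=11: x=[17.8902 14.1870 10.5628 3.7286 6.6800 2.1756 0.8676 0.1483 0.0000] k=[17 16 10 7 8 1 2 0 0]
t=12: x=[16.4883 15.0173 10.3054 7.5303 6.8400 2.1756 1.5879 0.2965 0.0000] k=[16 11 7 12 8 0 3 2 0]
t=13: x=[14.9308 10.9400 8.1974 10.6290 7.4200 1.6066 2.4548 1.8954 0.2987] k=[17 7 8 13 9 2 0 0 1]
t=14: x=[15.2017 8.4288 8.4695 11.6243 8.5650 2.7445 0.2943 0.1483 0.8803] k=[18 12 4 13 10 0 0 4 3]
t=15: x=[16.7596 11.4970 6.3783 11.1913 8.9850 1.4606 0.5886 3.3446 3.2343] k=[14 15 9 13 10 1 0 0 5]
t=16: x=[13.8184 13.7424 10.3202 11.9130 9.1300 2.1756 0.1472 0.7411 4.3939] k=[15 14 11 13 9 1 0 3 8]
t=17: x=[14.5172 13.4708 11.5831 12.0573 8.4200 2.0296 0.5886 3.3599 7.4661] k=[19 12 11 9 9 6 5 3 9]

0.1537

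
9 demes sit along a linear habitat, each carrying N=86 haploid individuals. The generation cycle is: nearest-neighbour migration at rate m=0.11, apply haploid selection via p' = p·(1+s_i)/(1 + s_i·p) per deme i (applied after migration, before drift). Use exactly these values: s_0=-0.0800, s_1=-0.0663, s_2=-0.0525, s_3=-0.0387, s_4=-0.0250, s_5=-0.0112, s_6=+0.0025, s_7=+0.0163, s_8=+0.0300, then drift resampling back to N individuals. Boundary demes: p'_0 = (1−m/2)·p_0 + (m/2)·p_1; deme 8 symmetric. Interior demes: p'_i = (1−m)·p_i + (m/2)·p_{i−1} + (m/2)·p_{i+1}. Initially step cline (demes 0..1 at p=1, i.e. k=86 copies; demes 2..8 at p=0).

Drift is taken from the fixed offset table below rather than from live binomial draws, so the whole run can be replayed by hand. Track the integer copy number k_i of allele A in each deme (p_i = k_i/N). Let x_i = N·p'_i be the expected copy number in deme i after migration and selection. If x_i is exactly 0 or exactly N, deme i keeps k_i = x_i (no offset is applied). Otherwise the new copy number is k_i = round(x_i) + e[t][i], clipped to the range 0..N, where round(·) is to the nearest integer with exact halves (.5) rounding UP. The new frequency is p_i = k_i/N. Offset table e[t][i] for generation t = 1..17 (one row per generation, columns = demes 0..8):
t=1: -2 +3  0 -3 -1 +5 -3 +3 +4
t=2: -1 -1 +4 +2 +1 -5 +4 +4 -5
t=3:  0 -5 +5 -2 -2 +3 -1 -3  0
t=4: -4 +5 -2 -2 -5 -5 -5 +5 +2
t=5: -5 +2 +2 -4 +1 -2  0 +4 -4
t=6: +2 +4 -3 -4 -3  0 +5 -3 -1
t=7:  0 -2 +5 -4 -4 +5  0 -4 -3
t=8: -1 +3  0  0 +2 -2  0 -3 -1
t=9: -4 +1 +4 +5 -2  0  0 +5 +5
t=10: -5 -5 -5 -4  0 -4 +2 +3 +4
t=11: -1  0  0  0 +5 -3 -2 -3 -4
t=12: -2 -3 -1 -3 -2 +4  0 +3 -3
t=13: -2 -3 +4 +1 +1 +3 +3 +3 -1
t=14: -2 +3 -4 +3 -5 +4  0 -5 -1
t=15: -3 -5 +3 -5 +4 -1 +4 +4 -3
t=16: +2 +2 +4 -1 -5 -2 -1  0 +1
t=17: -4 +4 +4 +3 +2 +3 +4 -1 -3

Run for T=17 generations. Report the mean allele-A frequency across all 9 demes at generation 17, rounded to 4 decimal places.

0.1693

t=0: k=[86 86 0 0 0 0 0 0 0]
t=1: x=[86.0000 80.9538 4.4947 0.0000 0.0000 0.0000 0.0000 0.0000 0.0000] k=[86 84 4 0 0 0 0 0 0]
t=2: x=[85.8804 79.2982 7.7894 0.2115 0.0000 0.0000 0.0000 0.0000 0.0000] k=[85 78 12 2 0 0 0 0 0]
t=3: x=[84.4967 74.0673 14.4211 2.3482 0.1073 0.0000 0.0000 0.0000 0.0000] k=[84 69 19 0 0 0 0 0 0]
t=4: x=[82.9381 66.0430 19.8691 1.0050 0.0000 0.0000 0.0000 0.0000 0.0000] k=[79 71 18 0 0 0 0 0 0]
t=5: x=[77.9734 67.5503 19.1114 0.9521 0.0000 0.0000 0.0000 0.0000 0.0000] k=[73 70 21 0 0 0 0 0 0]
t=6: x=[71.8782 66.4533 21.6546 1.1109 0.0000 0.0000 0.0000 0.0000 0.0000] k=[74 70 19 0 0 0 0 0 0]
t=7: x=[72.8795 66.3961 19.9226 1.0050 0.0000 0.0000 0.0000 0.0000 0.0000] k=[73 64 25 0 0 0 0 0 0]
t=8: x=[71.5290 61.1558 24.8073 1.3226 0.0000 0.0000 0.0000 0.0000 0.0000] k=[71 64 25 1 0 0 0 0 0]
t=9: x=[69.5333 61.0425 24.8611 2.1796 0.0536 0.0000 0.0000 0.0000 0.0000] k=[66 62 29 7 0 0 0 0 0]
t=10: x=[64.4621 59.1549 28.5670 7.5488 0.3754 0.0000 0.0000 0.0000 0.0000] k=[59 54 24 4 0 0 0 0 0]
t=11: x=[57.1489 51.2137 23.6150 4.7015 0.2145 0.0000 0.0000 0.0000 0.0000] k=[56 51 24 5 5 0 0 0 0]
t=12: x=[54.0698 48.3446 23.5076 5.8269 4.6132 0.2719 0.0000 0.0000 0.0000] k=[52 45 23 3 3 4 0 0 0]
t=13: x=[49.8808 42.7004 22.2101 3.9486 2.9813 3.6851 0.2205 0.0000 0.0000] k=[48 40 26 5 4 7 3 0 0]
t=14: x=[45.7806 38.2084 24.6558 5.8801 4.1196 6.5466 3.0624 0.1677 0.0000] k=[44 41 21 9 0 11 3 0 0]
t=15: x=[42.0426 38.6010 20.5838 8.8468 1.0728 9.8563 3.2829 0.1677 0.0000] k=[39 34 24 4 5 9 7 4 0]
t=16: x=[36.9584 32.3296 22.5416 4.9670 5.0434 8.5826 6.9610 4.0063 0.2266] k=[39 34 27 4 0 7 6 4 1]
t=17: x=[36.9584 32.4920 25.1497 4.8608 0.5900 6.4921 5.9588 4.0063 1.1995] k=[33 36 29 8 3 9 10 3 0]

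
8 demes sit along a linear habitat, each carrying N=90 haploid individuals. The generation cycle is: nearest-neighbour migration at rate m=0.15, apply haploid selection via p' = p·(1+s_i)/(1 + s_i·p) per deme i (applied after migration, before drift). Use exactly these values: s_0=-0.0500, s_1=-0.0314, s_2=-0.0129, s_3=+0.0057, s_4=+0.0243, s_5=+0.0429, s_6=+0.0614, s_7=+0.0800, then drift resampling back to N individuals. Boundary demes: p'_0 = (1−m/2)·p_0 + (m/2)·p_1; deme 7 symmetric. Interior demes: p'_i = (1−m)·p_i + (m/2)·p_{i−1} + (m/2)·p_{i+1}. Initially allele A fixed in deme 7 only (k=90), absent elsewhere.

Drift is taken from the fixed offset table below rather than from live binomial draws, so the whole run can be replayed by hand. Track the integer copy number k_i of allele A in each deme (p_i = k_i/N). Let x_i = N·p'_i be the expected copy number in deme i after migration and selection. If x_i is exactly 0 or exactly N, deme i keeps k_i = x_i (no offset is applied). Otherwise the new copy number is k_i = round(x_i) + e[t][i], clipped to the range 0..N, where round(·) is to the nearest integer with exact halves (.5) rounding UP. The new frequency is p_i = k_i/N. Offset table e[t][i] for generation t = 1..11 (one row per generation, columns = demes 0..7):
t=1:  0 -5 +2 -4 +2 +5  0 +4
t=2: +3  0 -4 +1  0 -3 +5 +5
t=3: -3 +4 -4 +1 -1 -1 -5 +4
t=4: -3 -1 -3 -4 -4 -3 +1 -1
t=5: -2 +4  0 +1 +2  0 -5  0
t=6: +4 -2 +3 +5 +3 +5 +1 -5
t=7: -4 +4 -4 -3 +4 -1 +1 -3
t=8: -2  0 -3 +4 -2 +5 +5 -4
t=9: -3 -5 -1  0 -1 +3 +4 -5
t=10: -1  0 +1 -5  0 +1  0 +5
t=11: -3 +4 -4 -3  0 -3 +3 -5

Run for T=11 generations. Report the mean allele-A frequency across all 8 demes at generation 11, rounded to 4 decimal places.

0.1875

t=0: k=[0 0 0 0 0 0 0 90]
t=1: x=[0.0000 0.0000 0.0000 0.0000 0.0000 0.0000 7.1316 83.7151] k=[0 0 0 0 0 0 7 88]
t=2: x=[0.0000 0.0000 0.0000 0.0000 0.0000 0.5474 13.2075 82.4731] k=[0 0 0 0 0 0 18 87]
t=3: x=[0.0000 0.0000 0.0000 0.0000 0.0000 1.4070 22.8252 82.3793] k=[0 0 0 0 0 0 18 86]
t=4: x=[0.0000 0.0000 0.0000 0.0000 0.0000 1.4070 22.7479 81.5105] k=[0 0 0 0 0 0 24 81]
t=5: x=[0.0000 0.0000 0.0000 0.0000 0.0000 1.8756 27.6020 77.5726] k=[0 0 0 0 0 2 23 78]
t=6: x=[0.0000 0.0000 0.0000 0.0000 0.1536 3.5661 26.6542 74.8686] k=[0 0 0 0 3 9 28 70]
t=7: x=[0.0000 0.0000 0.0000 0.2263 3.3005 10.3537 30.9230 68.1485] k=[0 0 0 0 7 9 32 65]
t=8: x=[0.0000 0.0000 0.0000 0.5280 6.7739 10.9734 34.0012 63.9716] k=[0 0 0 5 5 16 39 60]
t=9: x=[0.0000 0.0000 0.3702 4.6500 5.9572 17.4842 40.1707 59.9838] k=[0 0 0 5 5 20 44 55]
t=10: x=[0.0000 0.0000 0.3702 4.6500 6.2635 21.3515 44.3645 55.8209] k=[0 0 1 0 6 22 44 61]
t=11: x=[0.0000 0.0726 0.8391 0.5280 6.9014 23.1652 44.9653 61.2512] k=[0 4 0 0 7 20 48 56]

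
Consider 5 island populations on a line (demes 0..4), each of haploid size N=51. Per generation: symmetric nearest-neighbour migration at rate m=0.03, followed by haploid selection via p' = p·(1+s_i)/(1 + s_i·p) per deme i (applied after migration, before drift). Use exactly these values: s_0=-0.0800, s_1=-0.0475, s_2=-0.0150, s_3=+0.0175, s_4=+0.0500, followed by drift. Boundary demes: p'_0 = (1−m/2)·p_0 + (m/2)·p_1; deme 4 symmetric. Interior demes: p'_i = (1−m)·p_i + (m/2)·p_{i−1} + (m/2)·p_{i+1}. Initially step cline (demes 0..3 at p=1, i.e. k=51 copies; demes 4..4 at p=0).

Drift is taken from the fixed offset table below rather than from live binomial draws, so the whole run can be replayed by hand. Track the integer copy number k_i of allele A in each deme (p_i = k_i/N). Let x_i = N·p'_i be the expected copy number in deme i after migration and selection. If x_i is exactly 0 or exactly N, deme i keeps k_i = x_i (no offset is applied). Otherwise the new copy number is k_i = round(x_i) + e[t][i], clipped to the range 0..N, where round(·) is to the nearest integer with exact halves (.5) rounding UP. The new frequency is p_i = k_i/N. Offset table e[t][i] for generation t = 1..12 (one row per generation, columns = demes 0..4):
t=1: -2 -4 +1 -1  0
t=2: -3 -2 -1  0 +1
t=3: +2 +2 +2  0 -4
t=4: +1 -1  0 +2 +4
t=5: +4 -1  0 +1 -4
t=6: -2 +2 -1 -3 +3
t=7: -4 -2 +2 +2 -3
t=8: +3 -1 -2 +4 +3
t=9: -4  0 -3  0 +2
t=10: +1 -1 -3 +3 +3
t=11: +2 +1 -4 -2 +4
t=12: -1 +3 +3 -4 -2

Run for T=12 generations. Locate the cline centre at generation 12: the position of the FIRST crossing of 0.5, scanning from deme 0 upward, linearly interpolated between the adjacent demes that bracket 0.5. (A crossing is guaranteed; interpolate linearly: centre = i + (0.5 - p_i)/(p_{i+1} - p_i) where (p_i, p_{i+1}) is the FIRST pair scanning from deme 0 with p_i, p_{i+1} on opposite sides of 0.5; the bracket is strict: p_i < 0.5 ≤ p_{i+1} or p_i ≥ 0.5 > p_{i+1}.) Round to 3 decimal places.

t=0: k=[51 51 51 51 0]
t=1: x=[51.0000 51.0000 51.0000 50.2480 0.8026] k=[51 51 51 49 1]
t=2: x=[51.0000 51.0000 50.9695 48.3539 1.8030] k=[51 51 50 48 3]
t=3: x=[51.0000 50.9843 49.9699 47.4133 3.8449] k=[51 51 51 47 0]
t=4: x=[51.0000 51.0000 50.9391 46.4277 0.7397] k=[51 51 51 48 5]
t=5: x=[51.0000 51.0000 50.9543 47.4576 5.8946] k=[51 51 51 48 2]
t=6: x=[51.0000 51.0000 50.9543 47.4133 2.8171] k=[51 51 50 44 6]
t=7: x=[51.0000 50.9843 49.9090 43.6301 6.8543] k=[51 49 51 46 4]
t=8: x=[50.9674 48.9671 50.8934 45.5303 4.8395] k=[51 48 49 50 8]
t=9: x=[50.9511 47.9222 48.9708 49.3824 8.9855] k=[47 48 46 49 11]
t=10: x=[46.6977 47.8126 46.0073 48.4277 12.0122] k=[48 47 43 51 15]
t=11: x=[47.7396 46.7700 43.0794 50.3512 16.0721] k=[50 48 39 48 20]
t=12: x=[49.8824 47.7500 39.1329 47.5019 21.0202] k=[49 51 42 44 19]

3.740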